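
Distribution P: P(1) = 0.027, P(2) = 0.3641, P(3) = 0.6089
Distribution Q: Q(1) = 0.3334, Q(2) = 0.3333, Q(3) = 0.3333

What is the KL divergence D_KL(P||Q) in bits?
0.4779 bits

D_KL(P||Q) = Σ P(x) log₂(P(x)/Q(x))

Computing term by term:
  P(1)·log₂(P(1)/Q(1)) = 0.027·log₂(0.027/0.3334) = -0.09791
  P(2)·log₂(P(2)/Q(2)) = 0.3641·log₂(0.3641/0.3333) = 0.04643
  P(3)·log₂(P(3)/Q(3)) = 0.6089·log₂(0.6089/0.3333) = 0.52937

D_KL(P||Q) = -0.09791 + 0.04643 + 0.52937 = 0.47789 ≈ 0.4779 bits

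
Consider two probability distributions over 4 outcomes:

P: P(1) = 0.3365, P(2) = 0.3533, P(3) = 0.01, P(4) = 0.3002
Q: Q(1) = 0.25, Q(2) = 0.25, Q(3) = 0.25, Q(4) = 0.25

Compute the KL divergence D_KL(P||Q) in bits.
0.3533 bits

D_KL(P||Q) = Σ P(x) log₂(P(x)/Q(x))

Computing term by term:
  P(1)·log₂(P(1)/Q(1)) = 0.3365·log₂(0.3365/0.25) = 0.14425
  P(2)·log₂(P(2)/Q(2)) = 0.3533·log₂(0.3533/0.25) = 0.17628
  P(3)·log₂(P(3)/Q(3)) = 0.01·log₂(0.01/0.25) = -0.04644
  P(4)·log₂(P(4)/Q(4)) = 0.3002·log₂(0.3002/0.25) = 0.07925

D_KL(P||Q) = 0.14425 + 0.17628 - 0.04644 + 0.07925 = 0.35334 ≈ 0.3533 bits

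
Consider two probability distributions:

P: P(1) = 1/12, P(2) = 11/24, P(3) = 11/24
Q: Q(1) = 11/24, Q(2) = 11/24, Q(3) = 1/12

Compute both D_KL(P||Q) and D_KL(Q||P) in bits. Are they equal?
D_KL(P||Q) = 0.9223 bits, D_KL(Q||P) = 0.9223 bits. Yes, in this case they are equal (although KL divergence is not symmetric in general).

D_KL(P||Q) = Σ P(x) log₂(P(x)/Q(x))

Computing term by term:
  P(1)·log₂(P(1)/Q(1)) = (1/12)·log₂((1/12)/(11/24)) = -0.20495
  P(2)·log₂(P(2)/Q(2)) = (11/24)·log₂((11/24)/(11/24)) = 0.00000
  P(3)·log₂(P(3)/Q(3)) = (11/24)·log₂((11/24)/(1/12)) = 1.12724

D_KL(P||Q) = -0.20495 + 0.00000 + 1.12724 = 0.92229 ≈ 0.9223 bits

D_KL(Q||P) = Σ Q(x) log₂(Q(x)/P(x))

Computing term by term:
  Q(1)·log₂(Q(1)/P(1)) = (11/24)·log₂((11/24)/(1/12)) = 1.12724
  Q(2)·log₂(Q(2)/P(2)) = (11/24)·log₂((11/24)/(11/24)) = 0.00000
  Q(3)·log₂(Q(3)/P(3)) = (1/12)·log₂((1/12)/(11/24)) = -0.20495

D_KL(Q||P) = 1.12724 + 0.00000 - 0.20495 = 0.92229 ≈ 0.9223 bits

These ARE equal here. Q is P with outcomes relabeled (Q(1) = P(3), Q(3) = P(1)) by a relabeling that is its own inverse, so the two sums contain exactly the same terms in a different order. This is a special case — KL divergence is not symmetric in general: D_KL(P||Q) ≠ D_KL(Q||P) for most P, Q.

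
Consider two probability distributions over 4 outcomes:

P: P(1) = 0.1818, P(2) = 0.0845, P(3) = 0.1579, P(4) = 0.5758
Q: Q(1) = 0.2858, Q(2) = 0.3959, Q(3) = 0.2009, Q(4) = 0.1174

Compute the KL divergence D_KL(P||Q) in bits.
0.9592 bits

D_KL(P||Q) = Σ P(x) log₂(P(x)/Q(x))

Computing term by term:
  P(1)·log₂(P(1)/Q(1)) = 0.1818·log₂(0.1818/0.2858) = -0.11865
  P(2)·log₂(P(2)/Q(2)) = 0.0845·log₂(0.0845/0.3959) = -0.18828
  P(3)·log₂(P(3)/Q(3)) = 0.1579·log₂(0.1579/0.2009) = -0.05486
  P(4)·log₂(P(4)/Q(4)) = 0.5758·log₂(0.5758/0.1174) = 1.32096

D_KL(P||Q) = -0.11865 - 0.18828 - 0.05486 + 1.32096 = 0.95917 ≈ 0.9592 bits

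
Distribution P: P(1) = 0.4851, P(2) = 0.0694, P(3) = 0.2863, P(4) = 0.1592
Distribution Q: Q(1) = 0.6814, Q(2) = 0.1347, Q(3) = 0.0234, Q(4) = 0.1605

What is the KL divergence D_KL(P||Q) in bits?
0.7283 bits

D_KL(P||Q) = Σ P(x) log₂(P(x)/Q(x))

Computing term by term:
  P(1)·log₂(P(1)/Q(1)) = 0.4851·log₂(0.4851/0.6814) = -0.23781
  P(2)·log₂(P(2)/Q(2)) = 0.0694·log₂(0.0694/0.1347) = -0.06640
  P(3)·log₂(P(3)/Q(3)) = 0.2863·log₂(0.2863/0.0234) = 1.03439
  P(4)·log₂(P(4)/Q(4)) = 0.1592·log₂(0.1592/0.1605) = -0.00187

D_KL(P||Q) = -0.23781 - 0.06640 + 1.03439 - 0.00187 = 0.72831 ≈ 0.7283 bits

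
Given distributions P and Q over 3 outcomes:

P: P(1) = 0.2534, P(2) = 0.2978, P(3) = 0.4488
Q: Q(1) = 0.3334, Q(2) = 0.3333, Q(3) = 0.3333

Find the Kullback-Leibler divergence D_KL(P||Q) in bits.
0.0440 bits

D_KL(P||Q) = Σ P(x) log₂(P(x)/Q(x))

Computing term by term:
  P(1)·log₂(P(1)/Q(1)) = 0.2534·log₂(0.2534/0.3334) = -0.10031
  P(2)·log₂(P(2)/Q(2)) = 0.2978·log₂(0.2978/0.3333) = -0.04839
  P(3)·log₂(P(3)/Q(3)) = 0.4488·log₂(0.4488/0.3333) = 0.19265

D_KL(P||Q) = -0.10031 - 0.04839 + 0.19265 = 0.04395 ≈ 0.0440 bits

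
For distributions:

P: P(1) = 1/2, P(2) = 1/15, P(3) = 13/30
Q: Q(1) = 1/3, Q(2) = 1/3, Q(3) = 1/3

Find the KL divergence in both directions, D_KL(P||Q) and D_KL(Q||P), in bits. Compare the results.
D_KL(P||Q) = 0.3017 bits, D_KL(Q||P) = 0.4528 bits. D_KL(Q||P) is larger than D_KL(P||Q) by 0.1511 bits; the two directions differ.

D_KL(P||Q) = Σ P(x) log₂(P(x)/Q(x))

Computing term by term:
  P(1)·log₂(P(1)/Q(1)) = (1/2)·log₂((1/2)/(1/3)) = 0.29248
  P(2)·log₂(P(2)/Q(2)) = (1/15)·log₂((1/15)/(1/3)) = -0.15480
  P(3)·log₂(P(3)/Q(3)) = (13/30)·log₂((13/30)/(1/3)) = 0.16402

D_KL(P||Q) = 0.29248 - 0.15480 + 0.16402 = 0.30170 ≈ 0.3017 bits

D_KL(Q||P) = Σ Q(x) log₂(Q(x)/P(x))

Computing term by term:
  Q(1)·log₂(Q(1)/P(1)) = (1/3)·log₂((1/3)/(1/2)) = -0.19499
  Q(2)·log₂(Q(2)/P(2)) = (1/3)·log₂((1/3)/(1/15)) = 0.77398
  Q(3)·log₂(Q(3)/P(3)) = (1/3)·log₂((1/3)/(13/30)) = -0.12617

D_KL(Q||P) = -0.19499 + 0.77398 - 0.12617 = 0.45282 ≈ 0.4528 bits

These are NOT equal (difference: 0.1511 bits). KL divergence is asymmetric: D_KL(P||Q) ≠ D_KL(Q||P) in general.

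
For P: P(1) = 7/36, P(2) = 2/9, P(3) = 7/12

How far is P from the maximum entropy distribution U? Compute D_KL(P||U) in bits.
0.1898 bits

U(i) = 1/3 for all i

D_KL(P||U) = Σ P(x) log₂(P(x) / (1/3))
           = Σ P(x) log₂(P(x)) + log₂(3)
           = log₂(3) - H(P)

H(P) = -Σ P(x) log₂(P(x)):
  -P(1)·log₂(P(1)) = -(7/36)·log₂(7/36) = 0.45939
  -P(2)·log₂(P(2)) = -(2/9)·log₂(2/9) = 0.48221
  -P(3)·log₂(P(3)) = -(7/12)·log₂(7/12) = 0.45360
H(P) = 0.45939 + 0.48221 + 0.45360 = 1.39520 bits

log₂(3) = 1.58496 bits

D_KL(P||U) = 1.58496 - 1.39520 = 0.18976 ≈ 0.1898 bits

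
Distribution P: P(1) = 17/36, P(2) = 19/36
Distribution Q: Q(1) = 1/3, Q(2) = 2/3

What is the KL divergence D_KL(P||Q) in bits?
0.0594 bits

D_KL(P||Q) = Σ P(x) log₂(P(x)/Q(x))

Computing term by term:
  P(1)·log₂(P(1)/Q(1)) = (17/36)·log₂((17/36)/(1/3)) = 0.23729
  P(2)·log₂(P(2)/Q(2)) = (19/36)·log₂((19/36)/(2/3)) = -0.17788

D_KL(P||Q) = 0.23729 - 0.17788 = 0.05941 ≈ 0.0594 bits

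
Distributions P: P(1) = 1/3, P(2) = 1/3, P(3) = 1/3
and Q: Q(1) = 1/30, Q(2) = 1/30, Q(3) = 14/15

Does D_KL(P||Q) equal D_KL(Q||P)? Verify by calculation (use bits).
D_KL(P||Q) = 1.7195 bits, D_KL(Q||P) = 1.1649 bits. No — D_KL(P||Q) ≠ D_KL(Q||P) for this pair.

D_KL(P||Q) = Σ P(x) log₂(P(x)/Q(x))

Computing term by term:
  P(1)·log₂(P(1)/Q(1)) = (1/3)·log₂((1/3)/(1/30)) = 1.10731
  P(2)·log₂(P(2)/Q(2)) = (1/3)·log₂((1/3)/(1/30)) = 1.10731
  P(3)·log₂(P(3)/Q(3)) = (1/3)·log₂((1/3)/(14/15)) = -0.49514

D_KL(P||Q) = 1.10731 + 1.10731 - 0.49514 = 1.71948 ≈ 1.7195 bits

D_KL(Q||P) = Σ Q(x) log₂(Q(x)/P(x))

Computing term by term:
  Q(1)·log₂(Q(1)/P(1)) = (1/30)·log₂((1/30)/(1/3)) = -0.11073
  Q(2)·log₂(Q(2)/P(2)) = (1/30)·log₂((1/30)/(1/3)) = -0.11073
  Q(3)·log₂(Q(3)/P(3)) = (14/15)·log₂((14/15)/(1/3)) = 1.38640

D_KL(Q||P) = -0.11073 - 0.11073 + 1.38640 = 1.16494 ≈ 1.1649 bits

These are NOT equal (difference: 0.5546 bits). KL divergence is asymmetric: D_KL(P||Q) ≠ D_KL(Q||P) in general.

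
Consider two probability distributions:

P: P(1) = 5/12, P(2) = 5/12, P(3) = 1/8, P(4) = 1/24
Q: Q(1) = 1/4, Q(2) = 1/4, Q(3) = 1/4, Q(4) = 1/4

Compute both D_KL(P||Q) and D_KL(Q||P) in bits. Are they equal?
D_KL(P||Q) = 0.3814 bits, D_KL(Q||P) = 0.5278 bits. No, they are not equal.

D_KL(P||Q) = Σ P(x) log₂(P(x)/Q(x))

Computing term by term:
  P(1)·log₂(P(1)/Q(1)) = (5/12)·log₂((5/12)/(1/4)) = 0.30707
  P(2)·log₂(P(2)/Q(2)) = (5/12)·log₂((5/12)/(1/4)) = 0.30707
  P(3)·log₂(P(3)/Q(3)) = (1/8)·log₂((1/8)/(1/4)) = -0.12500
  P(4)·log₂(P(4)/Q(4)) = (1/24)·log₂((1/24)/(1/4)) = -0.10771

D_KL(P||Q) = 0.30707 + 0.30707 - 0.12500 - 0.10771 = 0.38143 ≈ 0.3814 bits

D_KL(Q||P) = Σ Q(x) log₂(Q(x)/P(x))

Computing term by term:
  Q(1)·log₂(Q(1)/P(1)) = (1/4)·log₂((1/4)/(5/12)) = -0.18424
  Q(2)·log₂(Q(2)/P(2)) = (1/4)·log₂((1/4)/(5/12)) = -0.18424
  Q(3)·log₂(Q(3)/P(3)) = (1/4)·log₂((1/4)/(1/8)) = 0.25000
  Q(4)·log₂(Q(4)/P(4)) = (1/4)·log₂((1/4)/(1/24)) = 0.64624

D_KL(Q||P) = -0.18424 - 0.18424 + 0.25000 + 0.64624 = 0.52776 ≈ 0.5278 bits

These are NOT equal (difference: 0.1464 bits). KL divergence is asymmetric: D_KL(P||Q) ≠ D_KL(Q||P) in general.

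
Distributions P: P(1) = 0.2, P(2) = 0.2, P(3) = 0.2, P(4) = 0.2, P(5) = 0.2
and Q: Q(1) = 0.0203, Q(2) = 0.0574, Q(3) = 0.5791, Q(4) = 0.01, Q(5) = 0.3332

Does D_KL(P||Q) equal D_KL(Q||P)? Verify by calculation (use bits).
D_KL(P||Q) = 1.4306 bits, D_KL(Q||P) = 0.9200 bits. No — D_KL(P||Q) ≠ D_KL(Q||P) for this pair.

D_KL(P||Q) = Σ P(x) log₂(P(x)/Q(x))

Computing term by term:
  P(1)·log₂(P(1)/Q(1)) = 0.2·log₂(0.2/0.0203) = 0.66009
  P(2)·log₂(P(2)/Q(2)) = 0.2·log₂(0.2/0.0574) = 0.36018
  P(3)·log₂(P(3)/Q(3)) = 0.2·log₂(0.2/0.5791) = -0.30676
  P(4)·log₂(P(4)/Q(4)) = 0.2·log₂(0.2/0.01) = 0.86439
  P(5)·log₂(P(5)/Q(5)) = 0.2·log₂(0.2/0.3332) = -0.14728

D_KL(P||Q) = 0.66009 + 0.36018 - 0.30676 + 0.86439 - 0.14728 = 1.43062 ≈ 1.4306 bits

D_KL(Q||P) = Σ Q(x) log₂(Q(x)/P(x))

Computing term by term:
  Q(1)·log₂(Q(1)/P(1)) = 0.0203·log₂(0.0203/0.2) = -0.06700
  Q(2)·log₂(Q(2)/P(2)) = 0.0574·log₂(0.0574/0.2) = -0.10337
  Q(3)·log₂(Q(3)/P(3)) = 0.5791·log₂(0.5791/0.2) = 0.88823
  Q(4)·log₂(Q(4)/P(4)) = 0.01·log₂(0.01/0.2) = -0.04322
  Q(5)·log₂(Q(5)/P(5)) = 0.3332·log₂(0.3332/0.2) = 0.24536

D_KL(Q||P) = -0.06700 - 0.10337 + 0.88823 - 0.04322 + 0.24536 = 0.92000 ≈ 0.9200 bits

These are NOT equal (difference: 0.5106 bits). KL divergence is asymmetric: D_KL(P||Q) ≠ D_KL(Q||P) in general.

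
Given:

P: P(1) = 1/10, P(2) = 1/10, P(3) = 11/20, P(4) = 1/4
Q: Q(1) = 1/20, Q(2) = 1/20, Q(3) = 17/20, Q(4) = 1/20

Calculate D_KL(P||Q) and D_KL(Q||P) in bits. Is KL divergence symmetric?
D_KL(P||Q) = 0.4351 bits, D_KL(Q||P) = 0.3177 bits. No, KL divergence is not symmetric.

D_KL(P||Q) = Σ P(x) log₂(P(x)/Q(x))

Computing term by term:
  P(1)·log₂(P(1)/Q(1)) = (1/10)·log₂((1/10)/(1/20)) = 0.10000
  P(2)·log₂(P(2)/Q(2)) = (1/10)·log₂((1/10)/(1/20)) = 0.10000
  P(3)·log₂(P(3)/Q(3)) = (11/20)·log₂((11/20)/(17/20)) = -0.34542
  P(4)·log₂(P(4)/Q(4)) = (1/4)·log₂((1/4)/(1/20)) = 0.58048

D_KL(P||Q) = 0.10000 + 0.10000 - 0.34542 + 0.58048 = 0.43506 ≈ 0.4351 bits

D_KL(Q||P) = Σ Q(x) log₂(Q(x)/P(x))

Computing term by term:
  Q(1)·log₂(Q(1)/P(1)) = (1/20)·log₂((1/20)/(1/10)) = -0.05000
  Q(2)·log₂(Q(2)/P(2)) = (1/20)·log₂((1/20)/(1/10)) = -0.05000
  Q(3)·log₂(Q(3)/P(3)) = (17/20)·log₂((17/20)/(11/20)) = 0.53383
  Q(4)·log₂(Q(4)/P(4)) = (1/20)·log₂((1/20)/(1/4)) = -0.11610

D_KL(Q||P) = -0.05000 - 0.05000 + 0.53383 - 0.11610 = 0.31773 ≈ 0.3177 bits

These are NOT equal (difference: 0.1174 bits). KL divergence is asymmetric: D_KL(P||Q) ≠ D_KL(Q||P) in general.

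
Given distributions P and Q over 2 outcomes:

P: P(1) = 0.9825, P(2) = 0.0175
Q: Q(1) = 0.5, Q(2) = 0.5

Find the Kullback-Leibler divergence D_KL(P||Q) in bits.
0.8728 bits

D_KL(P||Q) = Σ P(x) log₂(P(x)/Q(x))

Computing term by term:
  P(1)·log₂(P(1)/Q(1)) = 0.9825·log₂(0.9825/0.5) = 0.95748
  P(2)·log₂(P(2)/Q(2)) = 0.0175·log₂(0.0175/0.5) = -0.08464

D_KL(P||Q) = 0.95748 - 0.08464 = 0.87284 ≈ 0.8728 bits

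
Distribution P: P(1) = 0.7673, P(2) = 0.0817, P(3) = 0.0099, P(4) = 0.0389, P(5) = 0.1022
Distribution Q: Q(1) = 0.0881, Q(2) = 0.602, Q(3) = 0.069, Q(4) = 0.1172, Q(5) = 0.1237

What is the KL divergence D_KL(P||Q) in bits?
2.0428 bits

D_KL(P||Q) = Σ P(x) log₂(P(x)/Q(x))

Computing term by term:
  P(1)·log₂(P(1)/Q(1)) = 0.7673·log₂(0.7673/0.0881) = 2.39595
  P(2)·log₂(P(2)/Q(2)) = 0.0817·log₂(0.0817/0.602) = -0.23541
  P(3)·log₂(P(3)/Q(3)) = 0.0099·log₂(0.0099/0.069) = -0.02773
  P(4)·log₂(P(4)/Q(4)) = 0.0389·log₂(0.0389/0.1172) = -0.06189
  P(5)·log₂(P(5)/Q(5)) = 0.1022·log₂(0.1022/0.1237) = -0.02815

D_KL(P||Q) = 2.39595 - 0.23541 - 0.02773 - 0.06189 - 0.02815 = 2.04277 ≈ 2.0428 bits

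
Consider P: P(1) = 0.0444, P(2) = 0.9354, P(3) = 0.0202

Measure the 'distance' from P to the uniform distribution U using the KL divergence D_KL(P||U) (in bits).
1.1816 bits

U(i) = 1/3 for all i

D_KL(P||U) = Σ P(x) log₂(P(x) / (1/3))
           = Σ P(x) log₂(P(x)) + log₂(3)
           = log₂(3) - H(P)

H(P) = -Σ P(x) log₂(P(x)):
  -P(1)·log₂(P(1)) = -(0.0444)·log₂(0.0444) = 0.19950
  -P(2)·log₂(P(2)) = -(0.9354)·log₂(0.9354) = 0.09012
  -P(3)·log₂(P(3)) = -(0.0202)·log₂(0.0202) = 0.11372
H(P) = 0.19950 + 0.09012 + 0.11372 = 0.40334 bits

log₂(3) = 1.58496 bits

D_KL(P||U) = 1.58496 - 0.40334 = 1.18162 ≈ 1.1816 bits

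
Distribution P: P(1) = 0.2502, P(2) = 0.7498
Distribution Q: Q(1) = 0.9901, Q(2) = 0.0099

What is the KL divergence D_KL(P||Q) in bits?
4.1844 bits

D_KL(P||Q) = Σ P(x) log₂(P(x)/Q(x))

Computing term by term:
  P(1)·log₂(P(1)/Q(1)) = 0.2502·log₂(0.2502/0.9901) = -0.49652
  P(2)·log₂(P(2)/Q(2)) = 0.7498·log₂(0.7498/0.0099) = 4.68095

D_KL(P||Q) = -0.49652 + 4.68095 = 4.18443 ≈ 4.1844 bits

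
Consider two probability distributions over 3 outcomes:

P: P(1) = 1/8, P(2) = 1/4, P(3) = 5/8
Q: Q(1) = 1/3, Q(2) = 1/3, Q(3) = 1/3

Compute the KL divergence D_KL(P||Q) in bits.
0.2862 bits

D_KL(P||Q) = Σ P(x) log₂(P(x)/Q(x))

Computing term by term:
  P(1)·log₂(P(1)/Q(1)) = (1/8)·log₂((1/8)/(1/3)) = -0.17688
  P(2)·log₂(P(2)/Q(2)) = (1/4)·log₂((1/4)/(1/3)) = -0.10376
  P(3)·log₂(P(3)/Q(3)) = (5/8)·log₂((5/8)/(1/3)) = 0.56681

D_KL(P||Q) = -0.17688 - 0.10376 + 0.56681 = 0.28617 ≈ 0.2862 bits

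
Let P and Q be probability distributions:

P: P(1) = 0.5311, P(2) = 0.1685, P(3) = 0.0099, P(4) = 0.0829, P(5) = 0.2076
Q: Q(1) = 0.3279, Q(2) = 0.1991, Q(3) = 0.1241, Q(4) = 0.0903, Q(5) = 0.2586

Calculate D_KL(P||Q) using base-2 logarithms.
0.2168 bits

D_KL(P||Q) = Σ P(x) log₂(P(x)/Q(x))

Computing term by term:
  P(1)·log₂(P(1)/Q(1)) = 0.5311·log₂(0.5311/0.3279) = 0.36950
  P(2)·log₂(P(2)/Q(2)) = 0.1685·log₂(0.1685/0.1991) = -0.04057
  P(3)·log₂(P(3)/Q(3)) = 0.0099·log₂(0.0099/0.1241) = -0.03611
  P(4)·log₂(P(4)/Q(4)) = 0.0829·log₂(0.0829/0.0903) = -0.01023
  P(5)·log₂(P(5)/Q(5)) = 0.2076·log₂(0.2076/0.2586) = -0.06579

D_KL(P||Q) = 0.36950 - 0.04057 - 0.03611 - 0.01023 - 0.06579 = 0.21680 ≈ 0.2168 bits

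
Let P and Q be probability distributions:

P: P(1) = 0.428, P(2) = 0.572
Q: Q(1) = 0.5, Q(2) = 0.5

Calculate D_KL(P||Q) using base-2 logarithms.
0.0150 bits

D_KL(P||Q) = Σ P(x) log₂(P(x)/Q(x))

Computing term by term:
  P(1)·log₂(P(1)/Q(1)) = 0.428·log₂(0.428/0.5) = -0.09601
  P(2)·log₂(P(2)/Q(2)) = 0.572·log₂(0.572/0.5) = 0.11102

D_KL(P||Q) = -0.09601 + 0.11102 = 0.01501 ≈ 0.0150 bits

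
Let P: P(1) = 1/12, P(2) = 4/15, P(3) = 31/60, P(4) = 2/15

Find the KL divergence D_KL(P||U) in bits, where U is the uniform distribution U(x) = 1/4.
0.3129 bits

U(i) = 1/4 for all i

D_KL(P||U) = Σ P(x) log₂(P(x) / (1/4))
           = Σ P(x) log₂(P(x)) + log₂(4)
           = log₂(4) - H(P)

H(P) = -Σ P(x) log₂(P(x)):
  -P(1)·log₂(P(1)) = -(1/12)·log₂(1/12) = 0.29875
  -P(2)·log₂(P(2)) = -(4/15)·log₂(4/15) = 0.50850
  -P(3)·log₂(P(3)) = -(31/60)·log₂(31/60) = 0.49223
  -P(4)·log₂(P(4)) = -(2/15)·log₂(2/15) = 0.38759
H(P) = 0.29875 + 0.50850 + 0.49223 + 0.38759 = 1.68707 bits

log₂(4) = 2.00000 bits

D_KL(P||U) = 2.00000 - 1.68707 = 0.31293 ≈ 0.3129 bits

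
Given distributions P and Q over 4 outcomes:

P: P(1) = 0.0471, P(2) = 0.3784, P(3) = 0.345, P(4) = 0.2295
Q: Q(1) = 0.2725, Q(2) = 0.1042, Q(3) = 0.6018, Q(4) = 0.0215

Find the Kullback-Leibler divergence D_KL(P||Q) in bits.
1.0918 bits

D_KL(P||Q) = Σ P(x) log₂(P(x)/Q(x))

Computing term by term:
  P(1)·log₂(P(1)/Q(1)) = 0.0471·log₂(0.0471/0.2725) = -0.11928
  P(2)·log₂(P(2)/Q(2)) = 0.3784·log₂(0.3784/0.1042) = 0.70403
  P(3)·log₂(P(3)/Q(3)) = 0.345·log₂(0.345/0.6018) = -0.27693
  P(4)·log₂(P(4)/Q(4)) = 0.2295·log₂(0.2295/0.0215) = 0.78399

D_KL(P||Q) = -0.11928 + 0.70403 - 0.27693 + 0.78399 = 1.09181 ≈ 1.0918 bits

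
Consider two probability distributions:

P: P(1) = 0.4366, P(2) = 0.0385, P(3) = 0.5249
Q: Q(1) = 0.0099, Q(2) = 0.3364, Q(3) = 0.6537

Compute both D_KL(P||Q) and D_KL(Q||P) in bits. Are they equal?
D_KL(P||Q) = 2.0985 bits, D_KL(Q||P) = 1.2049 bits. No, they are not equal.

D_KL(P||Q) = Σ P(x) log₂(P(x)/Q(x))

Computing term by term:
  P(1)·log₂(P(1)/Q(1)) = 0.4366·log₂(0.4366/0.0099) = 2.38503
  P(2)·log₂(P(2)/Q(2)) = 0.0385·log₂(0.0385/0.3364) = -0.12040
  P(3)·log₂(P(3)/Q(3)) = 0.5249·log₂(0.5249/0.6537) = -0.16618

D_KL(P||Q) = 2.38503 - 0.12040 - 0.16618 = 2.09845 ≈ 2.0985 bits

D_KL(Q||P) = Σ Q(x) log₂(Q(x)/P(x))

Computing term by term:
  Q(1)·log₂(Q(1)/P(1)) = 0.0099·log₂(0.0099/0.4366) = -0.05408
  Q(2)·log₂(Q(2)/P(2)) = 0.3364·log₂(0.3364/0.0385) = 1.05201
  Q(3)·log₂(Q(3)/P(3)) = 0.6537·log₂(0.6537/0.5249) = 0.20695

D_KL(Q||P) = -0.05408 + 1.05201 + 0.20695 = 1.20488 ≈ 1.2049 bits

These are NOT equal (difference: 0.8936 bits). KL divergence is asymmetric: D_KL(P||Q) ≠ D_KL(Q||P) in general.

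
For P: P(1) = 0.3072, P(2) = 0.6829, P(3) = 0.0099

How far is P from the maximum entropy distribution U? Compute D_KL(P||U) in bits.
0.6202 bits

U(i) = 1/3 for all i

D_KL(P||U) = Σ P(x) log₂(P(x) / (1/3))
           = Σ P(x) log₂(P(x)) + log₂(3)
           = log₂(3) - H(P)

H(P) = -Σ P(x) log₂(P(x)):
  -P(1)·log₂(P(1)) = -(0.3072)·log₂(0.3072) = 0.52308
  -P(2)·log₂(P(2)) = -(0.6829)·log₂(0.6829) = 0.37577
  -P(3)·log₂(P(3)) = -(0.0099)·log₂(0.0099) = 0.06592
H(P) = 0.52308 + 0.37577 + 0.06592 = 0.96477 bits

log₂(3) = 1.58496 bits

D_KL(P||U) = 1.58496 - 0.96477 = 0.62019 ≈ 0.6202 bits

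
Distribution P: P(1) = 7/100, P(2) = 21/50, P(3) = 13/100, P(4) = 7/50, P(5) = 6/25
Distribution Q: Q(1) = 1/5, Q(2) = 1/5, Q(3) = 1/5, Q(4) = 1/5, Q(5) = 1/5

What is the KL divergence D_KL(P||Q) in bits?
0.2538 bits

D_KL(P||Q) = Σ P(x) log₂(P(x)/Q(x))

Computing term by term:
  P(1)·log₂(P(1)/Q(1)) = (7/100)·log₂((7/100)/(1/5)) = -0.10602
  P(2)·log₂(P(2)/Q(2)) = (21/50)·log₂((21/50)/(1/5)) = 0.44956
  P(3)·log₂(P(3)/Q(3)) = (13/100)·log₂((13/100)/(1/5)) = -0.08079
  P(4)·log₂(P(4)/Q(4)) = (7/50)·log₂((7/50)/(1/5)) = -0.07204
  P(5)·log₂(P(5)/Q(5)) = (6/25)·log₂((6/25)/(1/5)) = 0.06313

D_KL(P||Q) = -0.10602 + 0.44956 - 0.08079 - 0.07204 + 0.06313 = 0.25384 ≈ 0.2538 bits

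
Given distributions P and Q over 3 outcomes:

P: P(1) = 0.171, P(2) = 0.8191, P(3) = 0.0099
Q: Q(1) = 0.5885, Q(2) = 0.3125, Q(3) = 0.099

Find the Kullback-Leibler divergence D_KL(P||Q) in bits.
0.8009 bits

D_KL(P||Q) = Σ P(x) log₂(P(x)/Q(x))

Computing term by term:
  P(1)·log₂(P(1)/Q(1)) = 0.171·log₂(0.171/0.5885) = -0.30490
  P(2)·log₂(P(2)/Q(2)) = 0.8191·log₂(0.8191/0.3125) = 1.13870
  P(3)·log₂(P(3)/Q(3)) = 0.0099·log₂(0.0099/0.099) = -0.03289

D_KL(P||Q) = -0.30490 + 1.13870 - 0.03289 = 0.80091 ≈ 0.8009 bits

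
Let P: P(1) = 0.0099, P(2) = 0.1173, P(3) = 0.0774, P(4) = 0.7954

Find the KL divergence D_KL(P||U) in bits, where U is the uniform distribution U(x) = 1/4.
1.0230 bits

U(i) = 1/4 for all i

D_KL(P||U) = Σ P(x) log₂(P(x) / (1/4))
           = Σ P(x) log₂(P(x)) + log₂(4)
           = log₂(4) - H(P)

H(P) = -Σ P(x) log₂(P(x)):
  -P(1)·log₂(P(1)) = -(0.0099)·log₂(0.0099) = 0.06592
  -P(2)·log₂(P(2)) = -(0.1173)·log₂(0.1173) = 0.36266
  -P(3)·log₂(P(3)) = -(0.0774)·log₂(0.0774) = 0.28572
  -P(4)·log₂(P(4)) = -(0.7954)·log₂(0.7954) = 0.26268
H(P) = 0.06592 + 0.36266 + 0.28572 + 0.26268 = 0.97698 bits

log₂(4) = 2.00000 bits

D_KL(P||U) = 2.00000 - 0.97698 = 1.02302 ≈ 1.0230 bits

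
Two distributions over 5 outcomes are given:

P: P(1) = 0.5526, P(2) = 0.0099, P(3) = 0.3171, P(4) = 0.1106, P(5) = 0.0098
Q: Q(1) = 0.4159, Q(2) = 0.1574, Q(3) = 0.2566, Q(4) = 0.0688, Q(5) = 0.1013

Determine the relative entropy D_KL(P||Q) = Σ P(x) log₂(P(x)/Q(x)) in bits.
0.3266 bits

D_KL(P||Q) = Σ P(x) log₂(P(x)/Q(x))

Computing term by term:
  P(1)·log₂(P(1)/Q(1)) = 0.5526·log₂(0.5526/0.4159) = 0.22657
  P(2)·log₂(P(2)/Q(2)) = 0.0099·log₂(0.0099/0.1574) = -0.03951
  P(3)·log₂(P(3)/Q(3)) = 0.3171·log₂(0.3171/0.2566) = 0.09685
  P(4)·log₂(P(4)/Q(4)) = 0.1106·log₂(0.1106/0.0688) = 0.07575
  P(5)·log₂(P(5)/Q(5)) = 0.0098·log₂(0.0098/0.1013) = -0.03302

D_KL(P||Q) = 0.22657 - 0.03951 + 0.09685 + 0.07575 - 0.03302 = 0.32664 ≈ 0.3266 bits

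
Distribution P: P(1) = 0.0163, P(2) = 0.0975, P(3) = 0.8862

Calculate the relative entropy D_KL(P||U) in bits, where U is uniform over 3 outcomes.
1.0062 bits

U(i) = 1/3 for all i

D_KL(P||U) = Σ P(x) log₂(P(x) / (1/3))
           = Σ P(x) log₂(P(x)) + log₂(3)
           = log₂(3) - H(P)

H(P) = -Σ P(x) log₂(P(x)):
  -P(1)·log₂(P(1)) = -(0.0163)·log₂(0.0163) = 0.09681
  -P(2)·log₂(P(2)) = -(0.0975)·log₂(0.0975) = 0.32745
  -P(3)·log₂(P(3)) = -(0.8862)·log₂(0.8862) = 0.15446
H(P) = 0.09681 + 0.32745 + 0.15446 = 0.57872 bits

log₂(3) = 1.58496 bits

D_KL(P||U) = 1.58496 - 0.57872 = 1.00624 ≈ 1.0062 bits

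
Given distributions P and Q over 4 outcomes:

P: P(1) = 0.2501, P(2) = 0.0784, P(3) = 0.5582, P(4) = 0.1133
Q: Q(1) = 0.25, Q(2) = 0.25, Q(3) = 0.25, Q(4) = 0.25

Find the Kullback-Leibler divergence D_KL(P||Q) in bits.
0.3865 bits

D_KL(P||Q) = Σ P(x) log₂(P(x)/Q(x))

Computing term by term:
  P(1)·log₂(P(1)/Q(1)) = 0.2501·log₂(0.2501/0.25) = 0.00014
  P(2)·log₂(P(2)/Q(2)) = 0.0784·log₂(0.0784/0.25) = -0.13116
  P(3)·log₂(P(3)/Q(3)) = 0.5582·log₂(0.5582/0.25) = 0.64687
  P(4)·log₂(P(4)/Q(4)) = 0.1133·log₂(0.1133/0.25) = -0.12936

D_KL(P||Q) = 0.00014 - 0.13116 + 0.64687 - 0.12936 = 0.38649 ≈ 0.3865 bits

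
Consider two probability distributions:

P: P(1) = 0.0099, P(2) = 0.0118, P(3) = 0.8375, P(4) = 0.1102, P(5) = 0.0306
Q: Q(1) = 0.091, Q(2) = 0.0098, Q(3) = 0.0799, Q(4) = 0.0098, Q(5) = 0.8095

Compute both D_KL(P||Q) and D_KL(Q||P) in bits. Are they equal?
D_KL(P||Q) = 3.0506 bits, D_KL(Q||P) = 3.8088 bits. No, they are not equal.

D_KL(P||Q) = Σ P(x) log₂(P(x)/Q(x))

Computing term by term:
  P(1)·log₂(P(1)/Q(1)) = 0.0099·log₂(0.0099/0.091) = -0.03168
  P(2)·log₂(P(2)/Q(2)) = 0.0118·log₂(0.0118/0.0098) = 0.00316
  P(3)·log₂(P(3)/Q(3)) = 0.8375·log₂(0.8375/0.0799) = 2.83898
  P(4)·log₂(P(4)/Q(4)) = 0.1102·log₂(0.1102/0.0098) = 0.38473
  P(5)·log₂(P(5)/Q(5)) = 0.0306·log₂(0.0306/0.8095) = -0.14460

D_KL(P||Q) = -0.03168 + 0.00316 + 2.83898 + 0.38473 - 0.14460 = 3.05059 ≈ 3.0506 bits

D_KL(Q||P) = Σ Q(x) log₂(Q(x)/P(x))

Computing term by term:
  Q(1)·log₂(Q(1)/P(1)) = 0.091·log₂(0.091/0.0099) = 0.29123
  Q(2)·log₂(Q(2)/P(2)) = 0.0098·log₂(0.0098/0.0118) = -0.00263
  Q(3)·log₂(Q(3)/P(3)) = 0.0799·log₂(0.0799/0.8375) = -0.27085
  Q(4)·log₂(Q(4)/P(4)) = 0.0098·log₂(0.0098/0.1102) = -0.03421
  Q(5)·log₂(Q(5)/P(5)) = 0.8095·log₂(0.8095/0.0306) = 3.82523

D_KL(Q||P) = 0.29123 - 0.00263 - 0.27085 - 0.03421 + 3.82523 = 3.80877 ≈ 3.8088 bits

These are NOT equal (difference: 0.7582 bits). KL divergence is asymmetric: D_KL(P||Q) ≠ D_KL(Q||P) in general.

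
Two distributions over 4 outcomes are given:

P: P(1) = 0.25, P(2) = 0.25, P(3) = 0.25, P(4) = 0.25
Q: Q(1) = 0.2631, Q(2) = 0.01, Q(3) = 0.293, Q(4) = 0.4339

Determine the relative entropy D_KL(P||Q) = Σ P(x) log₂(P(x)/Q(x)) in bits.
0.8864 bits

D_KL(P||Q) = Σ P(x) log₂(P(x)/Q(x))

Computing term by term:
  P(1)·log₂(P(1)/Q(1)) = 0.25·log₂(0.25/0.2631) = -0.01842
  P(2)·log₂(P(2)/Q(2)) = 0.25·log₂(0.25/0.01) = 1.16096
  P(3)·log₂(P(3)/Q(3)) = 0.25·log₂(0.25/0.293) = -0.05724
  P(4)·log₂(P(4)/Q(4)) = 0.25·log₂(0.25/0.4339) = -0.19886

D_KL(P||Q) = -0.01842 + 1.16096 - 0.05724 - 0.19886 = 0.88644 ≈ 0.8864 bits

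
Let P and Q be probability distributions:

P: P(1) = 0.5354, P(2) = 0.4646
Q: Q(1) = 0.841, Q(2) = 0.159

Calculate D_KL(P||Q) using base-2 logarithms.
0.3699 bits

D_KL(P||Q) = Σ P(x) log₂(P(x)/Q(x))

Computing term by term:
  P(1)·log₂(P(1)/Q(1)) = 0.5354·log₂(0.5354/0.841) = -0.34881
  P(2)·log₂(P(2)/Q(2)) = 0.4646·log₂(0.4646/0.159) = 0.71872

D_KL(P||Q) = -0.34881 + 0.71872 = 0.36991 ≈ 0.3699 bits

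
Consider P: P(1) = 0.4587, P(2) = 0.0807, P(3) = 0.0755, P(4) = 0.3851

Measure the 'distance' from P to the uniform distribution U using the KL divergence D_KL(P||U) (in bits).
0.3796 bits

U(i) = 1/4 for all i

D_KL(P||U) = Σ P(x) log₂(P(x) / (1/4))
           = Σ P(x) log₂(P(x)) + log₂(4)
           = log₂(4) - H(P)

H(P) = -Σ P(x) log₂(P(x)):
  -P(1)·log₂(P(1)) = -(0.4587)·log₂(0.4587) = 0.51575
  -P(2)·log₂(P(2)) = -(0.0807)·log₂(0.0807) = 0.29304
  -P(3)·log₂(P(3)) = -(0.0755)·log₂(0.0755) = 0.28142
  -P(4)·log₂(P(4)) = -(0.3851)·log₂(0.3851) = 0.53017
H(P) = 0.51575 + 0.29304 + 0.28142 + 0.53017 = 1.62038 bits

log₂(4) = 2.00000 bits

D_KL(P||U) = 2.00000 - 1.62038 = 0.37962 ≈ 0.3796 bits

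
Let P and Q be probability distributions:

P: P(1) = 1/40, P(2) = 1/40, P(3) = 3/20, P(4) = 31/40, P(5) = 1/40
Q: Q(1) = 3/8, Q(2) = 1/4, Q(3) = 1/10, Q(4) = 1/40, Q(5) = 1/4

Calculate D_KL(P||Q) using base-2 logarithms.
3.6635 bits

D_KL(P||Q) = Σ P(x) log₂(P(x)/Q(x))

Computing term by term:
  P(1)·log₂(P(1)/Q(1)) = (1/40)·log₂((1/40)/(3/8)) = -0.09767
  P(2)·log₂(P(2)/Q(2)) = (1/40)·log₂((1/40)/(1/4)) = -0.08305
  P(3)·log₂(P(3)/Q(3)) = (3/20)·log₂((3/20)/(1/10)) = 0.08774
  P(4)·log₂(P(4)/Q(4)) = (31/40)·log₂((31/40)/(1/40)) = 3.83950
  P(5)·log₂(P(5)/Q(5)) = (1/40)·log₂((1/40)/(1/4)) = -0.08305

D_KL(P||Q) = -0.09767 - 0.08305 + 0.08774 + 3.83950 - 0.08305 = 3.66347 ≈ 3.6635 bits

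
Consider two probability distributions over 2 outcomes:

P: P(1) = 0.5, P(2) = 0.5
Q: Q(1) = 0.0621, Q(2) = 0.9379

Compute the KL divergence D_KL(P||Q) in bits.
1.0509 bits

D_KL(P||Q) = Σ P(x) log₂(P(x)/Q(x))

Computing term by term:
  P(1)·log₂(P(1)/Q(1)) = 0.5·log₂(0.5/0.0621) = 1.50463
  P(2)·log₂(P(2)/Q(2)) = 0.5·log₂(0.5/0.9379) = -0.45375

D_KL(P||Q) = 1.50463 - 0.45375 = 1.05088 ≈ 1.0509 bits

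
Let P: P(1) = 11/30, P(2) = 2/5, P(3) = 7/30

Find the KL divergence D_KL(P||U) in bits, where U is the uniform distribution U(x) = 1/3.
0.0356 bits

U(i) = 1/3 for all i

D_KL(P||U) = Σ P(x) log₂(P(x) / (1/3))
           = Σ P(x) log₂(P(x)) + log₂(3)
           = log₂(3) - H(P)

H(P) = -Σ P(x) log₂(P(x)):
  -P(1)·log₂(P(1)) = -(11/30)·log₂(11/30) = 0.53073
  -P(2)·log₂(P(2)) = -(2/5)·log₂(2/5) = 0.52877
  -P(3)·log₂(P(3)) = -(7/30)·log₂(7/30) = 0.48989
H(P) = 0.53073 + 0.52877 + 0.48989 = 1.54939 bits

log₂(3) = 1.58496 bits

D_KL(P||U) = 1.58496 - 1.54939 = 0.03557 ≈ 0.0356 bits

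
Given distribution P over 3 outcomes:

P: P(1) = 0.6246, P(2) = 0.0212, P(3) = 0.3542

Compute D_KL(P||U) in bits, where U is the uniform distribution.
0.5126 bits

U(i) = 1/3 for all i

D_KL(P||U) = Σ P(x) log₂(P(x) / (1/3))
           = Σ P(x) log₂(P(x)) + log₂(3)
           = log₂(3) - H(P)

H(P) = -Σ P(x) log₂(P(x)):
  -P(1)·log₂(P(1)) = -(0.6246)·log₂(0.6246) = 0.42410
  -P(2)·log₂(P(2)) = -(0.0212)·log₂(0.0212) = 0.11787
  -P(3)·log₂(P(3)) = -(0.3542)·log₂(0.3542) = 0.53037
H(P) = 0.42410 + 0.11787 + 0.53037 = 1.07234 bits

log₂(3) = 1.58496 bits

D_KL(P||U) = 1.58496 - 1.07234 = 0.51262 ≈ 0.5126 bits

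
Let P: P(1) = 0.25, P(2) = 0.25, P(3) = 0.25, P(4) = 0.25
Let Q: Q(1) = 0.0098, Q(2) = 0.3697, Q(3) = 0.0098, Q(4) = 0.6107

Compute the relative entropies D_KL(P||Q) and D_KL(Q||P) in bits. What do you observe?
D_KL(P||Q) = 1.8733 bits, D_KL(Q||P) = 0.9040 bits. The two directions give different values (D_KL(P||Q) exceeds D_KL(Q||P) by 0.9693 bits): KL divergence is asymmetric.

D_KL(P||Q) = Σ P(x) log₂(P(x)/Q(x))

Computing term by term:
  P(1)·log₂(P(1)/Q(1)) = 0.25·log₂(0.25/0.0098) = 1.16825
  P(2)·log₂(P(2)/Q(2)) = 0.25·log₂(0.25/0.3697) = -0.14111
  P(3)·log₂(P(3)/Q(3)) = 0.25·log₂(0.25/0.0098) = 1.16825
  P(4)·log₂(P(4)/Q(4)) = 0.25·log₂(0.25/0.6107) = -0.32213

D_KL(P||Q) = 1.16825 - 0.14111 + 1.16825 - 0.32213 = 1.87326 ≈ 1.8733 bits

D_KL(Q||P) = Σ Q(x) log₂(Q(x)/P(x))

Computing term by term:
  Q(1)·log₂(Q(1)/P(1)) = 0.0098·log₂(0.0098/0.25) = -0.04580
  Q(2)·log₂(Q(2)/P(2)) = 0.3697·log₂(0.3697/0.25) = 0.20867
  Q(3)·log₂(Q(3)/P(3)) = 0.0098·log₂(0.0098/0.25) = -0.04580
  Q(4)·log₂(Q(4)/P(4)) = 0.6107·log₂(0.6107/0.25) = 0.78691

D_KL(Q||P) = -0.04580 + 0.20867 - 0.04580 + 0.78691 = 0.90398 ≈ 0.9040 bits

These are NOT equal (difference: 0.9693 bits). KL divergence is asymmetric: D_KL(P||Q) ≠ D_KL(Q||P) in general.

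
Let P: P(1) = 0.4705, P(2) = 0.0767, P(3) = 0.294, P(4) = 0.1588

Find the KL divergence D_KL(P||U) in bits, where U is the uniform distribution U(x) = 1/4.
0.2633 bits

U(i) = 1/4 for all i

D_KL(P||U) = Σ P(x) log₂(P(x) / (1/4))
           = Σ P(x) log₂(P(x)) + log₂(4)
           = log₂(4) - H(P)

H(P) = -Σ P(x) log₂(P(x)):
  -P(1)·log₂(P(1)) = -(0.4705)·log₂(0.4705) = 0.51178
  -P(2)·log₂(P(2)) = -(0.0767)·log₂(0.0767) = 0.28415
  -P(3)·log₂(P(3)) = -(0.294)·log₂(0.294) = 0.51924
  -P(4)·log₂(P(4)) = -(0.1588)·log₂(0.1588) = 0.42157
H(P) = 0.51178 + 0.28415 + 0.51924 + 0.42157 = 1.73674 bits

log₂(4) = 2.00000 bits

D_KL(P||U) = 2.00000 - 1.73674 = 0.26326 ≈ 0.2633 bits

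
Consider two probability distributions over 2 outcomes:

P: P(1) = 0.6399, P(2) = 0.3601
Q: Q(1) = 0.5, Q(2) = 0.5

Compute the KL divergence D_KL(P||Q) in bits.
0.0572 bits

D_KL(P||Q) = Σ P(x) log₂(P(x)/Q(x))

Computing term by term:
  P(1)·log₂(P(1)/Q(1)) = 0.6399·log₂(0.6399/0.5) = 0.22775
  P(2)·log₂(P(2)/Q(2)) = 0.3601·log₂(0.3601/0.5) = -0.17052

D_KL(P||Q) = 0.22775 - 0.17052 = 0.05723 ≈ 0.0572 bits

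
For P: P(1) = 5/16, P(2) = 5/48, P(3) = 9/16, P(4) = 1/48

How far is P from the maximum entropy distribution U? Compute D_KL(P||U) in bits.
0.5524 bits

U(i) = 1/4 for all i

D_KL(P||U) = Σ P(x) log₂(P(x) / (1/4))
           = Σ P(x) log₂(P(x)) + log₂(4)
           = log₂(4) - H(P)

H(P) = -Σ P(x) log₂(P(x)):
  -P(1)·log₂(P(1)) = -(5/16)·log₂(5/16) = 0.52440
  -P(2)·log₂(P(2)) = -(5/48)·log₂(5/48) = 0.33990
  -P(3)·log₂(P(3)) = -(9/16)·log₂(9/16) = 0.46692
  -P(4)·log₂(P(4)) = -(1/48)·log₂(1/48) = 0.11635
H(P) = 0.52440 + 0.33990 + 0.46692 + 0.11635 = 1.44757 bits

log₂(4) = 2.00000 bits

D_KL(P||U) = 2.00000 - 1.44757 = 0.55243 ≈ 0.5524 bits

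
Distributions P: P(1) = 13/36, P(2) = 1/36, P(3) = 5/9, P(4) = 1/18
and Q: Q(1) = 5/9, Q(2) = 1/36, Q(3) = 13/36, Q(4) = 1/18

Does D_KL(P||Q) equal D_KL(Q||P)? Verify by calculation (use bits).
D_KL(P||Q) = 0.1208 bits, D_KL(Q||P) = 0.1208 bits. Yes — for this pair D_KL(P||Q) = D_KL(Q||P).

D_KL(P||Q) = Σ P(x) log₂(P(x)/Q(x))

Computing term by term:
  P(1)·log₂(P(1)/Q(1)) = (13/36)·log₂((13/36)/(5/9)) = -0.22443
  P(2)·log₂(P(2)/Q(2)) = (1/36)·log₂((1/36)/(1/36)) = 0.00000
  P(3)·log₂(P(3)/Q(3)) = (5/9)·log₂((5/9)/(13/36)) = 0.34527
  P(4)·log₂(P(4)/Q(4)) = (1/18)·log₂((1/18)/(1/18)) = 0.00000

D_KL(P||Q) = -0.22443 + 0.00000 + 0.34527 + 0.00000 = 0.12084 ≈ 0.1208 bits

D_KL(Q||P) = Σ Q(x) log₂(Q(x)/P(x))

Computing term by term:
  Q(1)·log₂(Q(1)/P(1)) = (5/9)·log₂((5/9)/(13/36)) = 0.34527
  Q(2)·log₂(Q(2)/P(2)) = (1/36)·log₂((1/36)/(1/36)) = 0.00000
  Q(3)·log₂(Q(3)/P(3)) = (13/36)·log₂((13/36)/(5/9)) = -0.22443
  Q(4)·log₂(Q(4)/P(4)) = (1/18)·log₂((1/18)/(1/18)) = 0.00000

D_KL(Q||P) = 0.34527 + 0.00000 - 0.22443 + 0.00000 = 0.12084 ≈ 0.1208 bits

These ARE equal here. Q is P with outcomes relabeled (Q(1) = P(3), Q(3) = P(1)) by a relabeling that is its own inverse, so the two sums contain exactly the same terms in a different order. This is a special case — KL divergence is not symmetric in general: D_KL(P||Q) ≠ D_KL(Q||P) for most P, Q.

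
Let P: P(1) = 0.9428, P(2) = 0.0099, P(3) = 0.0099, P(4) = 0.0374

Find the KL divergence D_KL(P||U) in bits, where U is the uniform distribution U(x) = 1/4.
1.6107 bits

U(i) = 1/4 for all i

D_KL(P||U) = Σ P(x) log₂(P(x) / (1/4))
           = Σ P(x) log₂(P(x)) + log₂(4)
           = log₂(4) - H(P)

H(P) = -Σ P(x) log₂(P(x)):
  -P(1)·log₂(P(1)) = -(0.9428)·log₂(0.9428) = 0.08012
  -P(2)·log₂(P(2)) = -(0.0099)·log₂(0.0099) = 0.06592
  -P(3)·log₂(P(3)) = -(0.0099)·log₂(0.0099) = 0.06592
  -P(4)·log₂(P(4)) = -(0.0374)·log₂(0.0374) = 0.17731
H(P) = 0.08012 + 0.06592 + 0.06592 + 0.17731 = 0.38927 bits

log₂(4) = 2.00000 bits

D_KL(P||U) = 2.00000 - 0.38927 = 1.61073 ≈ 1.6107 bits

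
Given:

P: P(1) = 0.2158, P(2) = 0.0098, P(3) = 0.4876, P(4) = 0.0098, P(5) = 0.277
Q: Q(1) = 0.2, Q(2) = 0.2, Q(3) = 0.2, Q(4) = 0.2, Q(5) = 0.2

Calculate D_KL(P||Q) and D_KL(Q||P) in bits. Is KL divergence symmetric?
D_KL(P||Q) = 0.6955 bits, D_KL(Q||P) = 1.3674 bits. No, KL divergence is not symmetric.

D_KL(P||Q) = Σ P(x) log₂(P(x)/Q(x))

Computing term by term:
  P(1)·log₂(P(1)/Q(1)) = 0.2158·log₂(0.2158/0.2) = 0.02367
  P(2)·log₂(P(2)/Q(2)) = 0.0098·log₂(0.0098/0.2) = -0.04264
  P(3)·log₂(P(3)/Q(3)) = 0.4876·log₂(0.4876/0.2) = 0.62691
  P(4)·log₂(P(4)/Q(4)) = 0.0098·log₂(0.0098/0.2) = -0.04264
  P(5)·log₂(P(5)/Q(5)) = 0.277·log₂(0.277/0.2) = 0.13016

D_KL(P||Q) = 0.02367 - 0.04264 + 0.62691 - 0.04264 + 0.13016 = 0.69546 ≈ 0.6955 bits

D_KL(Q||P) = Σ Q(x) log₂(Q(x)/P(x))

Computing term by term:
  Q(1)·log₂(Q(1)/P(1)) = 0.2·log₂(0.2/0.2158) = -0.02194
  Q(2)·log₂(Q(2)/P(2)) = 0.2·log₂(0.2/0.0098) = 0.87021
  Q(3)·log₂(Q(3)/P(3)) = 0.2·log₂(0.2/0.4876) = -0.25714
  Q(4)·log₂(Q(4)/P(4)) = 0.2·log₂(0.2/0.0098) = 0.87021
  Q(5)·log₂(Q(5)/P(5)) = 0.2·log₂(0.2/0.277) = -0.09398

D_KL(Q||P) = -0.02194 + 0.87021 - 0.25714 + 0.87021 - 0.09398 = 1.36736 ≈ 1.3674 bits

These are NOT equal (difference: 0.6719 bits). KL divergence is asymmetric: D_KL(P||Q) ≠ D_KL(Q||P) in general.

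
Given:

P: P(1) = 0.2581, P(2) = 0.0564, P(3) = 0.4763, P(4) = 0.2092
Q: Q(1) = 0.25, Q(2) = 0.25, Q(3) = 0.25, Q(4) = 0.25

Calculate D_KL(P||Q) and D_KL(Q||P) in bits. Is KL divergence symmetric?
D_KL(P||Q) = 0.2799 bits, D_KL(Q||P) = 0.3573 bits. No, KL divergence is not symmetric.

D_KL(P||Q) = Σ P(x) log₂(P(x)/Q(x))

Computing term by term:
  P(1)·log₂(P(1)/Q(1)) = 0.2581·log₂(0.2581/0.25) = 0.01187
  P(2)·log₂(P(2)/Q(2)) = 0.0564·log₂(0.0564/0.25) = -0.12116
  P(3)·log₂(P(3)/Q(3)) = 0.4763·log₂(0.4763/0.25) = 0.44293
  P(4)·log₂(P(4)/Q(4)) = 0.2092·log₂(0.2092/0.25) = -0.05377

D_KL(P||Q) = 0.01187 - 0.12116 + 0.44293 - 0.05377 = 0.27987 ≈ 0.2799 bits

D_KL(Q||P) = Σ Q(x) log₂(Q(x)/P(x))

Computing term by term:
  Q(1)·log₂(Q(1)/P(1)) = 0.25·log₂(0.25/0.2581) = -0.01150
  Q(2)·log₂(Q(2)/P(2)) = 0.25·log₂(0.25/0.0564) = 0.53704
  Q(3)·log₂(Q(3)/P(3)) = 0.25·log₂(0.25/0.4763) = -0.23249
  Q(4)·log₂(Q(4)/P(4)) = 0.25·log₂(0.25/0.2092) = 0.06426

D_KL(Q||P) = -0.01150 + 0.53704 - 0.23249 + 0.06426 = 0.35731 ≈ 0.3573 bits

These are NOT equal (difference: 0.0774 bits). KL divergence is asymmetric: D_KL(P||Q) ≠ D_KL(Q||P) in general.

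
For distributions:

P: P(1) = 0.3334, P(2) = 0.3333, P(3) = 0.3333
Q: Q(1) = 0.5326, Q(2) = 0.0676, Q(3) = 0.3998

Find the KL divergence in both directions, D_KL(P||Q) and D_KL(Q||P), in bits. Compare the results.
D_KL(P||Q) = 0.4544 bits, D_KL(Q||P) = 0.3093 bits. D_KL(P||Q) is larger than D_KL(Q||P) by 0.1451 bits; the two directions differ.

D_KL(P||Q) = Σ P(x) log₂(P(x)/Q(x))

Computing term by term:
  P(1)·log₂(P(1)/Q(1)) = 0.3334·log₂(0.3334/0.5326) = -0.22531
  P(2)·log₂(P(2)/Q(2)) = 0.3333·log₂(0.3333/0.0676) = 0.76717
  P(3)·log₂(P(3)/Q(3)) = 0.3333·log₂(0.3333/0.3998) = -0.08748

D_KL(P||Q) = -0.22531 + 0.76717 - 0.08748 = 0.45438 ≈ 0.4544 bits

D_KL(Q||P) = Σ Q(x) log₂(Q(x)/P(x))

Computing term by term:
  Q(1)·log₂(Q(1)/P(1)) = 0.5326·log₂(0.5326/0.3334) = 0.35993
  Q(2)·log₂(Q(2)/P(2)) = 0.0676·log₂(0.0676/0.3333) = -0.15560
  Q(3)·log₂(Q(3)/P(3)) = 0.3998·log₂(0.3998/0.3333) = 0.10493

D_KL(Q||P) = 0.35993 - 0.15560 + 0.10493 = 0.30926 ≈ 0.3093 bits

These are NOT equal (difference: 0.1451 bits). KL divergence is asymmetric: D_KL(P||Q) ≠ D_KL(Q||P) in general.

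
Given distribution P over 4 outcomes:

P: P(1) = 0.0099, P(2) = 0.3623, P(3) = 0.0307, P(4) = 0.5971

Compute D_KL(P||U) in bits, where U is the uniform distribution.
0.8049 bits

U(i) = 1/4 for all i

D_KL(P||U) = Σ P(x) log₂(P(x) / (1/4))
           = Σ P(x) log₂(P(x)) + log₂(4)
           = log₂(4) - H(P)

H(P) = -Σ P(x) log₂(P(x)):
  -P(1)·log₂(P(1)) = -(0.0099)·log₂(0.0099) = 0.06592
  -P(2)·log₂(P(2)) = -(0.3623)·log₂(0.3623) = 0.53068
  -P(3)·log₂(P(3)) = -(0.0307)·log₂(0.0307) = 0.15429
  -P(4)·log₂(P(4)) = -(0.5971)·log₂(0.5971) = 0.44422
H(P) = 0.06592 + 0.53068 + 0.15429 + 0.44422 = 1.19511 bits

log₂(4) = 2.00000 bits

D_KL(P||U) = 2.00000 - 1.19511 = 0.80489 ≈ 0.8049 bits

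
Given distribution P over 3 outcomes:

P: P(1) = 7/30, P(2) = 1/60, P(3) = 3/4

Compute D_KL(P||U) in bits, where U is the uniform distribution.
0.6853 bits

U(i) = 1/3 for all i

D_KL(P||U) = Σ P(x) log₂(P(x) / (1/3))
           = Σ P(x) log₂(P(x)) + log₂(3)
           = log₂(3) - H(P)

H(P) = -Σ P(x) log₂(P(x)):
  -P(1)·log₂(P(1)) = -(7/30)·log₂(7/30) = 0.48989
  -P(2)·log₂(P(2)) = -(1/60)·log₂(1/60) = 0.09845
  -P(3)·log₂(P(3)) = -(3/4)·log₂(3/4) = 0.31128
H(P) = 0.48989 + 0.09845 + 0.31128 = 0.89962 bits

log₂(3) = 1.58496 bits

D_KL(P||U) = 1.58496 - 0.89962 = 0.68534 ≈ 0.6853 bits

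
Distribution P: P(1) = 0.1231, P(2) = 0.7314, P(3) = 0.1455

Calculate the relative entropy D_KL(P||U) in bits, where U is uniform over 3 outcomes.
0.4783 bits

U(i) = 1/3 for all i

D_KL(P||U) = Σ P(x) log₂(P(x) / (1/3))
           = Σ P(x) log₂(P(x)) + log₂(3)
           = log₂(3) - H(P)

H(P) = -Σ P(x) log₂(P(x)):
  -P(1)·log₂(P(1)) = -(0.1231)·log₂(0.1231) = 0.37202
  -P(2)·log₂(P(2)) = -(0.7314)·log₂(0.7314) = 0.33006
  -P(3)·log₂(P(3)) = -(0.1455)·log₂(0.1455) = 0.40462
H(P) = 0.37202 + 0.33006 + 0.40462 = 1.10670 bits

log₂(3) = 1.58496 bits

D_KL(P||U) = 1.58496 - 1.10670 = 0.47826 ≈ 0.4783 bits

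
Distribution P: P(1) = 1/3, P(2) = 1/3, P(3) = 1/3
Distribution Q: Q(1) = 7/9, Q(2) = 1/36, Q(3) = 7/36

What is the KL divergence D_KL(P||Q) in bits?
1.0467 bits

D_KL(P||Q) = Σ P(x) log₂(P(x)/Q(x))

Computing term by term:
  P(1)·log₂(P(1)/Q(1)) = (1/3)·log₂((1/3)/(7/9)) = -0.40746
  P(2)·log₂(P(2)/Q(2)) = (1/3)·log₂((1/3)/(1/36)) = 1.19499
  P(3)·log₂(P(3)/Q(3)) = (1/3)·log₂((1/3)/(7/36)) = 0.25920

D_KL(P||Q) = -0.40746 + 1.19499 + 0.25920 = 1.04673 ≈ 1.0467 bits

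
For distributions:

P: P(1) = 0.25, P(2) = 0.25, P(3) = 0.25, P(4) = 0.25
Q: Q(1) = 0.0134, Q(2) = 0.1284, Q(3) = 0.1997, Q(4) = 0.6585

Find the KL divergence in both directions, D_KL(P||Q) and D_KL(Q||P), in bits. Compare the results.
D_KL(P||Q) = 1.0274 bits, D_KL(Q||P) = 0.6754 bits. D_KL(P||Q) is larger than D_KL(Q||P) by 0.3520 bits; the two directions differ.

D_KL(P||Q) = Σ P(x) log₂(P(x)/Q(x))

Computing term by term:
  P(1)·log₂(P(1)/Q(1)) = 0.25·log₂(0.25/0.0134) = 1.05541
  P(2)·log₂(P(2)/Q(2)) = 0.25·log₂(0.25/0.1284) = 0.24032
  P(3)·log₂(P(3)/Q(3)) = 0.25·log₂(0.25/0.1997) = 0.08102
  P(4)·log₂(P(4)/Q(4)) = 0.25·log₂(0.25/0.6585) = -0.34931

D_KL(P||Q) = 1.05541 + 0.24032 + 0.08102 - 0.34931 = 1.02744 ≈ 1.0274 bits

D_KL(Q||P) = Σ Q(x) log₂(Q(x)/P(x))

Computing term by term:
  Q(1)·log₂(Q(1)/P(1)) = 0.0134·log₂(0.0134/0.25) = -0.05657
  Q(2)·log₂(Q(2)/P(2)) = 0.1284·log₂(0.1284/0.25) = -0.12343
  Q(3)·log₂(Q(3)/P(3)) = 0.1997·log₂(0.1997/0.25) = -0.06472
  Q(4)·log₂(Q(4)/P(4)) = 0.6585·log₂(0.6585/0.25) = 0.92009

D_KL(Q||P) = -0.05657 - 0.12343 - 0.06472 + 0.92009 = 0.67537 ≈ 0.6754 bits

These are NOT equal (difference: 0.3520 bits). KL divergence is asymmetric: D_KL(P||Q) ≠ D_KL(Q||P) in general.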